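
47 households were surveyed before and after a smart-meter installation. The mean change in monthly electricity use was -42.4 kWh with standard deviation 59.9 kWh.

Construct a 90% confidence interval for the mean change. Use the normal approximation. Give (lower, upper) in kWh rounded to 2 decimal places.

Paired design: SE = s_d/√n = 59.9/√47 = 8.7373.
z* = 1.645; margin of error = 1.645 × 8.7373 = 14.3729.
-42.4 ± 14.3729 → (-56.77, -28.03).

(-56.77, -28.03)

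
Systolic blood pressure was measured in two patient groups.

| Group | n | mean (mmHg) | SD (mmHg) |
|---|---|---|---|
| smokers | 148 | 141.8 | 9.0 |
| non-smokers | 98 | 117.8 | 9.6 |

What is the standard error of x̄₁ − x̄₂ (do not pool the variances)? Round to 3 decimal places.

1.220

Standard errors of each mean: 9.0/√148 = 0.7398 and 9.6/√98 = 0.9697.
SE(x̄₁ − x̄₂) = √(0.7398² + 0.9697²) = 1.2197 for independent samples with unequal variances.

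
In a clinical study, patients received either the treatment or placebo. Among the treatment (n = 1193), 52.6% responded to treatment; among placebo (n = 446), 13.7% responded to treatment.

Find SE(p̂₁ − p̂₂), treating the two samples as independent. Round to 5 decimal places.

0.02177

The two standard errors are √(0.5260×0.4740/1193) = 0.01446 and √(0.1370×0.8630/446) = 0.01628.
Because the samples are independent, SE_diff = √(0.01446² + 0.01628²) = 0.02177.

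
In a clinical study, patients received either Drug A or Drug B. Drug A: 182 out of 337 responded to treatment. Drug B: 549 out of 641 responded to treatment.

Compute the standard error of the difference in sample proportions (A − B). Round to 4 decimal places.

p̂₁ = 182/337 = 0.5401 and p̂₂ = 549/641 = 0.8565.
SE₁ = √(p̂₁(1−p̂₁)/n₁) = √(0.5401·0.4599/337) = 0.02715; SE₂ = √(0.8565·0.1435/641) = 0.01385.
Independent samples: SE of the difference = √(SE₁² + SE₂²) = √(0.0007371225 + 0.0001918225) = 0.03048.

0.0305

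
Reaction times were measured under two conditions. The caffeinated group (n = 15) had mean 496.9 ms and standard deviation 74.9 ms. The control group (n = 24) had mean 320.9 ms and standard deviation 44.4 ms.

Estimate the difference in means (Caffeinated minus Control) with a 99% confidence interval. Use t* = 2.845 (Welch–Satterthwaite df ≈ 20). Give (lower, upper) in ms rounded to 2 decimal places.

(115.24, 236.76)

SE₁ = s₁/√n₁ = 74.9/√15 = 19.3391; SE₂ = 44.4/√24 = 9.0631.
Independent samples, unequal variances: SE_diff = √(SE₁² + SE₂²) = √(374.00078881 + 82.13978161) = 21.3574.
t* = 2.845, so margin of error = 2.845 × 21.3574 = 60.7618.
Difference in means = 496.9 − 320.9 = 176.0000.
176.0000 ± 60.7618 → (115.24, 236.76).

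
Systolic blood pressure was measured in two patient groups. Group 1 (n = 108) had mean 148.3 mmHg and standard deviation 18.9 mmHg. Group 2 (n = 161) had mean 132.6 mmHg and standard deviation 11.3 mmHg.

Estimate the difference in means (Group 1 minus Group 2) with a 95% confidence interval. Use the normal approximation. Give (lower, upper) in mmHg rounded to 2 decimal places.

(11.73, 19.67)

Standard errors of each mean: 18.9/√108 = 1.8187 and 11.3/√161 = 0.8906.
SE(x̄₁ − x̄₂) = √(1.8187² + 0.8906²) = 2.0251 for independent samples with unequal variances.
With z* = 1.960, the margin is 1.960 × 2.0251 = 3.9692.
x̄₁ − x̄₂ = 148.3 − 132.6 = 15.7000; the interval is 15.7000 ± 3.9692 = (11.73, 19.67).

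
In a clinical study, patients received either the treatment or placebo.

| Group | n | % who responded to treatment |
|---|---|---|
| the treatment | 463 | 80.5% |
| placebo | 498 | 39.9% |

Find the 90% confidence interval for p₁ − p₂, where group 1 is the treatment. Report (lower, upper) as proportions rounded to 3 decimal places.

SE₁ = √(p̂₁(1−p̂₁)/n₁) = √(0.8050·0.1950/463) = 0.01841; SE₂ = √(0.3990·0.6010/498) = 0.02194.
Independent samples: SE of the difference = √(SE₁² + SE₂²) = √(0.0003389281 + 0.0004813636) = 0.02864.
z* for 90% confidence is 1.645, so the margin of error is 1.645 × 0.02864 = 0.04711.
Point estimate p̂₁ − p̂₂ = 0.8050 − 0.3990 = 0.4060.
0.4060 ± 0.04711 → (0.359, 0.453).

(0.359, 0.453)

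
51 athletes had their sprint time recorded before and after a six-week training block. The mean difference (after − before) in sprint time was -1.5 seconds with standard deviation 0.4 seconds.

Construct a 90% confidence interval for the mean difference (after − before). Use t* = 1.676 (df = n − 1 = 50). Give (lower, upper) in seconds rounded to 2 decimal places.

Paired design: SE = s_d/√n = 0.4/√51 = 0.0560.
t* = 1.676; margin of error = 1.676 × 0.0560 = 0.0939.
-1.5 ± 0.0939 → (-1.59, -1.41).

(-1.59, -1.41)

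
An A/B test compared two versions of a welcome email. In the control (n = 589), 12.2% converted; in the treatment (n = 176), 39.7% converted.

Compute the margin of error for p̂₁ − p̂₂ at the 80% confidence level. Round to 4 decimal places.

0.0503

Each SE is √(p̂(1−p̂)/n): √(0.1220·0.8780/589) = 0.01349 and √(0.3970·0.6030/176) = 0.03688.
SE(p̂₁ − p̂₂) = √(SE₁² + SE₂²) = √(0.0001819801 + 0.0013601344) = 0.03927, since the two samples are independent.
At 80% confidence z* = 1.282; margin = 1.282 × 0.03927 = 0.05034.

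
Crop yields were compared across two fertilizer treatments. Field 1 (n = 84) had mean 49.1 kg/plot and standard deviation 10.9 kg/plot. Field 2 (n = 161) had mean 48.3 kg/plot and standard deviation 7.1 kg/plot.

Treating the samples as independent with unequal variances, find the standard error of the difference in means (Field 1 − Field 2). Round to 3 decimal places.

Standard errors of each mean: 10.9/√84 = 1.1893 and 7.1/√161 = 0.5596.
SE(x̄₁ − x̄₂) = √(1.1893² + 0.5596²) = 1.3144 for independent samples with unequal variances.

1.314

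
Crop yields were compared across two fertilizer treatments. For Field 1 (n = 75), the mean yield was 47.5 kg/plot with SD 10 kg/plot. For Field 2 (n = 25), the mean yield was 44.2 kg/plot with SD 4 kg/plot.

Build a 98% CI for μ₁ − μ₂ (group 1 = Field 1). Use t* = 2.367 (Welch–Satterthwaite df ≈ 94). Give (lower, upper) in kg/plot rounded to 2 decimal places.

(-0.03, 6.63)

Per-group SEs: s₁/√n₁ = 10/√75 = 1.1547, s₂/√n₂ = 4/√25 = 0.8000.
Unpooled SE of the difference: √(1.33333209 + 0.64) = 1.4048.
Margin of error = t* · SE = 2.367 × 1.4048 = 3.3252.
x̄₁ − x̄₂ = 47.5 − 44.2 = 3.3000.
CI: 3.3000 ± 3.3252 = (-0.03, 6.63).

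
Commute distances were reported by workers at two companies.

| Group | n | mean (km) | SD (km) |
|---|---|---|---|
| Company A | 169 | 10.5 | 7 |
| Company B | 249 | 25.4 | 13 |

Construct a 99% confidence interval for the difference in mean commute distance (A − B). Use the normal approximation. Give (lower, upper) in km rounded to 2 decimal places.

Per-group SEs: s₁/√n₁ = 7/√169 = 0.5385, s₂/√n₂ = 13/√249 = 0.8238.
Unpooled SE of the difference: √(0.28998225 + 0.67864644) = 0.9842.
Margin of error = z* · SE = 2.576 × 0.9842 = 2.5353.
x̄₁ − x̄₂ = 10.5 − 25.4 = -14.9000.
CI: -14.9000 ± 2.5353 = (-17.44, -12.36).

(-17.44, -12.36)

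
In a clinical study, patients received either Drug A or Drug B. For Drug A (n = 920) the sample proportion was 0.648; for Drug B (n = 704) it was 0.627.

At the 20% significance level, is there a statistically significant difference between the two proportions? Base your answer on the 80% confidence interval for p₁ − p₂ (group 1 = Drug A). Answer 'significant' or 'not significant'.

not significant

SE₁ = √(p̂₁(1−p̂₁)/n₁) = √(0.6480·0.3520/920) = 0.01575; SE₂ = √(0.6270·0.3730/704) = 0.01823.
Independent samples: SE of the difference = √(SE₁² + SE₂²) = √(0.0002480625 + 0.0003323329) = 0.02409.
z* for 80% confidence is 1.282, so the margin of error is 1.282 × 0.02409 = 0.03088.
Point estimate p̂₁ − p̂₂ = 0.6480 − 0.6270 = 0.0210.
0.0210 ± 0.03088 → (-0.00988, 0.05188).
The interval (-0.00988, 0.05188) contains 0, so the difference is not significant.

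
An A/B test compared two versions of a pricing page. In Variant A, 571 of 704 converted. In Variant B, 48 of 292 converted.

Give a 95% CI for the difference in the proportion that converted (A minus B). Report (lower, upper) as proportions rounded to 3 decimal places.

(0.595, 0.698)

First, p̂₁ = 571/704 = 0.8111; p̂₂ = 48/292 = 0.1644.
The two standard errors are √(0.8111×0.1889/704) = 0.01475 and √(0.1644×0.8356/292) = 0.02169.
Because the samples are independent, SE_diff = √(0.01475² + 0.02169²) = 0.02623.
Using z* = 1.960 for 95%, ME = 1.960 × 0.02623 = 0.05141.
p̂₁ − p̂₂ = 0.6467; interval 0.6467 ± 0.05141 gives (0.595, 0.698).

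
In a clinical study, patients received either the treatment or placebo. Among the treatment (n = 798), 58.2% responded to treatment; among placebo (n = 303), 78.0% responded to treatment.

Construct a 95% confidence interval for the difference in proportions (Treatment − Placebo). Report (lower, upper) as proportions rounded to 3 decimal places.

The two standard errors are √(0.5820×0.4180/798) = 0.01746 and √(0.7800×0.2200/303) = 0.02380.
Because the samples are independent, SE_diff = √(0.01746² + 0.02380²) = 0.02952.
Using z* = 1.960 for 95%, ME = 1.960 × 0.02952 = 0.05786.
p̂₁ − p̂₂ = -0.1980; interval -0.1980 ± 0.05786 gives (-0.256, -0.140).

(-0.256, -0.140)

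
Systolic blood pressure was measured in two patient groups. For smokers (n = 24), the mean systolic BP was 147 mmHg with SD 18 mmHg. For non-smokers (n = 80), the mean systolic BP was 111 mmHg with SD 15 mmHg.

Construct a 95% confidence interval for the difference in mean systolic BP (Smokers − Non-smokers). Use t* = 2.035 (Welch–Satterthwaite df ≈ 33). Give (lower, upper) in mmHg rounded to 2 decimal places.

Standard errors of each mean: 18/√24 = 3.6742 and 15/√80 = 1.6771.
SE(x̄₁ − x̄₂) = √(3.6742² + 1.6771²) = 4.0389 for independent samples with unequal variances.
With t* = 2.035, the margin is 2.035 × 4.0389 = 8.2192.
x̄₁ − x̄₂ = 147 − 111 = 36.0000; the interval is 36.0000 ± 8.2192 = (27.78, 44.22).

(27.78, 44.22)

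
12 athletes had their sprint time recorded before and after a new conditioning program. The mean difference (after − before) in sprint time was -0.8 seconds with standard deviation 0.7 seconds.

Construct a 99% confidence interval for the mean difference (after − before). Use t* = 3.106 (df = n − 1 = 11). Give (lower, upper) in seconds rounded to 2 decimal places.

(-1.43, -0.17)

Paired design: SE = s_d/√n = 0.7/√12 = 0.2021.
t* = 3.106; margin of error = 3.106 × 0.2021 = 0.6277.
-0.8 ± 0.6277 → (-1.43, -0.17).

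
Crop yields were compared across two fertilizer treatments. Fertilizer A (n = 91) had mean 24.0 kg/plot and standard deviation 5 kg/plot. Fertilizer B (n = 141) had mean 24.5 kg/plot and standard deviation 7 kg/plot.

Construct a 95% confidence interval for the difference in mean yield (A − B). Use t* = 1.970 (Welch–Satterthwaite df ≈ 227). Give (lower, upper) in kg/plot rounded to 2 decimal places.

(-2.05, 1.05)

Per-group SEs: s₁/√n₁ = 5/√91 = 0.5241, s₂/√n₂ = 7/√141 = 0.5895.
Unpooled SE of the difference: √(0.27468081 + 0.34751025) = 0.7888.
Margin of error = t* · SE = 1.970 × 0.7888 = 1.5539.
x̄₁ − x̄₂ = 24.0 − 24.5 = -0.5000.
CI: -0.5000 ± 1.5539 = (-2.05, 1.05).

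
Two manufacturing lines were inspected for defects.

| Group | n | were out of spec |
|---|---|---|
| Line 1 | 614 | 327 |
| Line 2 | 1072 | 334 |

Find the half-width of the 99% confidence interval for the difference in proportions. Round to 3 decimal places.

0.063

First, p̂₁ = 327/614 = 0.5326; p̂₂ = 334/1072 = 0.3116.
The two standard errors are √(0.5326×0.4674/614) = 0.02014 and √(0.3116×0.6884/1072) = 0.01415.
Because the samples are independent, SE_diff = √(0.02014² + 0.01415²) = 0.02461.
Using z* = 2.576 for 99%, ME = 2.576 × 0.02461 = 0.06340.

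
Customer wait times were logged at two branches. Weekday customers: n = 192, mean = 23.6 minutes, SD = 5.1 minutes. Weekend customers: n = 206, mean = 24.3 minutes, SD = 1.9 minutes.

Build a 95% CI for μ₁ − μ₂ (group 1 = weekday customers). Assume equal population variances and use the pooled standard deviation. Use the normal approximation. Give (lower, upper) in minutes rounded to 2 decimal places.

s_p = √[((n₁−1)s₁² + (n₂−1)s₂²)/(n₁+n₂−2)] = √[(191·5.1² + 205·1.9²)/396] = 3.7966.
SE = 3.7966·√(1/192 + 1/206) = 0.3808.
With z* = 1.960, margin = 1.960 × 0.3808 = 0.7464.
x̄₁ − x̄₂ = 23.6 − 24.3 = -0.7000; interval -0.7000 ± 0.7464 = (-1.45, 0.05).

(-1.45, 0.05)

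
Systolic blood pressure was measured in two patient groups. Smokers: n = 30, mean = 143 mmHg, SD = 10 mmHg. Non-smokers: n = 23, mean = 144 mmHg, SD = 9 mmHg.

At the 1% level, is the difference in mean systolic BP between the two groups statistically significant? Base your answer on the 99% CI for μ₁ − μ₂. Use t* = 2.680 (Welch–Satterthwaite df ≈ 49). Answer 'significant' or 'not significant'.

Standard errors of each mean: 10/√30 = 1.8257 and 9/√23 = 1.8766.
SE(x̄₁ − x̄₂) = √(1.8257² + 1.8766²) = 2.6182 for independent samples with unequal variances.
With t* = 2.680, the margin is 2.680 × 2.6182 = 7.0168.
x̄₁ − x̄₂ = 143 − 144 = -1.0000; the interval is -1.0000 ± 7.0168 = (-8.0168, 6.0168).
The interval (-8.0168, 6.0168) contains 0, so the difference is not significant.

not significant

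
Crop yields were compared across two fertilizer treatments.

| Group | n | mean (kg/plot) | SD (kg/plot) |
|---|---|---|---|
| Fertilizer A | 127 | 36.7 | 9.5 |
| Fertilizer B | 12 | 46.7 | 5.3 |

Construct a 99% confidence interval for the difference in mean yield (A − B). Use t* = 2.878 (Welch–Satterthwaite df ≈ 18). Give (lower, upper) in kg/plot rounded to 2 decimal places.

(-15.03, -4.97)

Per-group SEs: s₁/√n₁ = 9.5/√127 = 0.8430, s₂/√n₂ = 5.3/√12 = 1.5300.
Unpooled SE of the difference: √(0.710649 + 2.3409) = 1.7469.
Margin of error = t* · SE = 2.878 × 1.7469 = 5.0276.
x̄₁ − x̄₂ = 36.7 − 46.7 = -10.0000.
CI: -10.0000 ± 5.0276 = (-15.03, -4.97).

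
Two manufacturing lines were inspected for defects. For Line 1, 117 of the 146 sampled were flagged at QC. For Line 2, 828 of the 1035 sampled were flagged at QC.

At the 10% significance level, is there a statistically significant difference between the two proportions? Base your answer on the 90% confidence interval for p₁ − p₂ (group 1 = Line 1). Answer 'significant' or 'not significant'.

not significant

First, p̂₁ = 117/146 = 0.8014; p̂₂ = 828/1035 = 0.8000.
The two standard errors are √(0.8014×0.1986/146) = 0.03302 and √(0.8000×0.2000/1035) = 0.01243.
Because the samples are independent, SE_diff = √(0.03302² + 0.01243²) = 0.03528.
Using z* = 1.645 for 90%, ME = 1.645 × 0.03528 = 0.05804.
p̂₁ − p̂₂ = 0.0014; interval 0.0014 ± 0.05804 gives (-0.05664, 0.05944).
The interval (-0.05664, 0.05944) contains 0, so the difference is not significant.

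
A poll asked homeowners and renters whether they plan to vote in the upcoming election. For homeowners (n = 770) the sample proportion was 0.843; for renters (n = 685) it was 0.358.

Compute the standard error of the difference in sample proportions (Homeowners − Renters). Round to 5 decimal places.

0.02253

SE₁ = √(p̂₁(1−p̂₁)/n₁) = √(0.8430·0.1570/770) = 0.01311; SE₂ = √(0.3580·0.6420/685) = 0.01832.
Independent samples: SE of the difference = √(SE₁² + SE₂²) = √(0.0001718721 + 0.0003356224) = 0.02253.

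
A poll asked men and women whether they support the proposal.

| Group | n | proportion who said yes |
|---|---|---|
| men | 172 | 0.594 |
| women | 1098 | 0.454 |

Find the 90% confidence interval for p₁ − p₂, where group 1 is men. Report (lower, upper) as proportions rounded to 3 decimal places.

The two standard errors are √(0.5940×0.4060/172) = 0.03744 and √(0.4540×0.5460/1098) = 0.01503.
Because the samples are independent, SE_diff = √(0.03744² + 0.01503²) = 0.04034.
Using z* = 1.645 for 90%, ME = 1.645 × 0.04034 = 0.06636.
p̂₁ − p̂₂ = 0.1400; interval 0.1400 ± 0.06636 gives (0.074, 0.206).

(0.074, 0.206)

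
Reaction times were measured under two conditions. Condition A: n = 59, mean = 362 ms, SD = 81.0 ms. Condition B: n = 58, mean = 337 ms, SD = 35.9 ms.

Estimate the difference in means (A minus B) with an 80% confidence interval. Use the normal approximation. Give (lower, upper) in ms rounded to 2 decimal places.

(10.19, 39.81)

Standard errors of each mean: 81.0/√59 = 10.5453 and 35.9/√58 = 4.7139.
SE(x̄₁ − x̄₂) = √(10.5453² + 4.7139²) = 11.5509 for independent samples with unequal variances.
With z* = 1.282, the margin is 1.282 × 11.5509 = 14.8083.
x̄₁ − x̄₂ = 362 − 337 = 25.0000; the interval is 25.0000 ± 14.8083 = (10.19, 39.81).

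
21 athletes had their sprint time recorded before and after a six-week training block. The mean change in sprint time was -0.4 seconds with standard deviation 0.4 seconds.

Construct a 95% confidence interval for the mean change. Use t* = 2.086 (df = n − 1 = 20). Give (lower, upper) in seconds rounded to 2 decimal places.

(-0.58, -0.22)

This is a matched-pairs design, so SE = s_d/√n = 0.4/√21 = 0.0873.
Margin = 2.086 × 0.0873 = 0.1821; the interval is -0.4 ± 0.1821 = (-0.58, -0.22).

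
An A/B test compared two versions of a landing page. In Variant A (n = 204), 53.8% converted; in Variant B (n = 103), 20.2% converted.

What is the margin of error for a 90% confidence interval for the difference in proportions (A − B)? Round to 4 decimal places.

The two standard errors are √(0.5380×0.4620/204) = 0.03491 and √(0.2020×0.7980/103) = 0.03956.
Because the samples are independent, SE_diff = √(0.03491² + 0.03956²) = 0.05276.
Using z* = 1.645 for 90%, ME = 1.645 × 0.05276 = 0.08679.

0.0868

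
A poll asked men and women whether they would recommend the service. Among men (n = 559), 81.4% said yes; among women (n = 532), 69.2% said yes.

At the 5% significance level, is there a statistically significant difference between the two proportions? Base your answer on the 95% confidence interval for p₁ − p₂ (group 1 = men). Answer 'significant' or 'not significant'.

The two standard errors are √(0.8140×0.1860/559) = 0.01646 and √(0.6920×0.3080/532) = 0.02002.
Because the samples are independent, SE_diff = √(0.01646² + 0.02002²) = 0.02592.
Using z* = 1.960 for 95%, ME = 1.960 × 0.02592 = 0.05080.
p̂₁ − p̂₂ = 0.1220; interval 0.1220 ± 0.05080 gives (0.07120, 0.17280).
The interval (0.07120, 0.17280) does not contain 0, so the difference is significant.

significant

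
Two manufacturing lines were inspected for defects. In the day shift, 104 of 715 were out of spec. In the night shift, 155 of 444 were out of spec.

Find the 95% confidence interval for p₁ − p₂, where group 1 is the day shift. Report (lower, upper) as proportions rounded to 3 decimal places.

(-0.255, -0.152)

p̂₁ = 104/715 = 0.1455 and p̂₂ = 155/444 = 0.3491.
SE₁ = √(p̂₁(1−p̂₁)/n₁) = √(0.1455·0.8545/715) = 0.01319; SE₂ = √(0.3491·0.6509/444) = 0.02262.
Independent samples: SE of the difference = √(SE₁² + SE₂²) = √(0.0001739761 + 0.0005116644) = 0.02618.
z* for 95% confidence is 1.960, so the margin of error is 1.960 × 0.02618 = 0.05131.
Point estimate p̂₁ − p̂₂ = 0.1455 − 0.3491 = -0.2036.
-0.2036 ± 0.05131 → (-0.255, -0.152).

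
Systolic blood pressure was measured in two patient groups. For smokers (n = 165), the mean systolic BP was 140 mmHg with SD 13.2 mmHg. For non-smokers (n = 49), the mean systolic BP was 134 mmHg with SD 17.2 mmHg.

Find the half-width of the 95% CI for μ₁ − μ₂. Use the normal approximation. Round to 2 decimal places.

Per-group SEs: s₁/√n₁ = 13.2/√165 = 1.0276, s₂/√n₂ = 17.2/√49 = 2.4571.
Unpooled SE of the difference: √(1.05596176 + 6.03734041) = 2.6633.
Margin of error = z* · SE = 1.960 × 2.6633 = 5.2201.

5.22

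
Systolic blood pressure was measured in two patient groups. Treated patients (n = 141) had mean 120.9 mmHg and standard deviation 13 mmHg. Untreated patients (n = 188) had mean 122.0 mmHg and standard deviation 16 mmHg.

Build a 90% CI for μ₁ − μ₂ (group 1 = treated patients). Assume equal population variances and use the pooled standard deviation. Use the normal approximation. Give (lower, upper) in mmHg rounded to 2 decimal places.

(-3.81, 1.61)

s_p = √[((n₁−1)s₁² + (n₂−1)s₂²)/(n₁+n₂−2)] = √[(140·13² + 187·16²)/327] = 14.7903.
SE = 14.7903·√(1/141 + 1/188) = 1.6477.
With z* = 1.645, margin = 1.645 × 1.6477 = 2.7105.
x̄₁ − x̄₂ = 120.9 − 122.0 = -1.1000; interval -1.1000 ± 2.7105 = (-3.81, 1.61).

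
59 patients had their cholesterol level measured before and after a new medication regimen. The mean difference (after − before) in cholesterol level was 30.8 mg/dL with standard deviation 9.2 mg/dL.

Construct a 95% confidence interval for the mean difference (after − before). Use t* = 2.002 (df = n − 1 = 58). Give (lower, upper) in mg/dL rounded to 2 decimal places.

Paired design: SE = s_d/√n = 9.2/√59 = 1.1977.
t* = 2.002; margin of error = 2.002 × 1.1977 = 2.3978.
30.8 ± 2.3978 → (28.40, 33.20).

(28.40, 33.20)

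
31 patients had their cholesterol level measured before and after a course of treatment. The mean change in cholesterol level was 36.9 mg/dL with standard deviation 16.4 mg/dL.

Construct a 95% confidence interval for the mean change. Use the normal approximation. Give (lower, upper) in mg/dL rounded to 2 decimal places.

(31.13, 42.67)

Paired design: SE = s_d/√n = 16.4/√31 = 2.9455.
z* = 1.960; margin of error = 1.960 × 2.9455 = 5.7732.
36.9 ± 5.7732 → (31.13, 42.67).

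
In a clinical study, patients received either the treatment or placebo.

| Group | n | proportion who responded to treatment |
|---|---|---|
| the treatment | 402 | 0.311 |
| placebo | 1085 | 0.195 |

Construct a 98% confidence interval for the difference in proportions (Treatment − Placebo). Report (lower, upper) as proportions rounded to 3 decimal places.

The two standard errors are √(0.3110×0.6890/402) = 0.02309 and √(0.1950×0.8050/1085) = 0.01203.
Because the samples are independent, SE_diff = √(0.02309² + 0.01203²) = 0.02604.
Using z* = 2.326 for 98%, ME = 2.326 × 0.02604 = 0.06057.
p̂₁ − p̂₂ = 0.1160; interval 0.1160 ± 0.06057 gives (0.055, 0.177).

(0.055, 0.177)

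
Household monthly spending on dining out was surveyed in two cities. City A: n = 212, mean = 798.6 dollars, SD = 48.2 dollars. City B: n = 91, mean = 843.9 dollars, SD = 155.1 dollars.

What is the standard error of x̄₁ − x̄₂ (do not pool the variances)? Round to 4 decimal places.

Per-group SEs: s₁/√n₁ = 48.2/√212 = 3.3104, s₂/√n₂ = 155.1/√91 = 16.2589.
Unpooled SE of the difference: √(10.95874816 + 264.35182921) = 16.5925.

16.5925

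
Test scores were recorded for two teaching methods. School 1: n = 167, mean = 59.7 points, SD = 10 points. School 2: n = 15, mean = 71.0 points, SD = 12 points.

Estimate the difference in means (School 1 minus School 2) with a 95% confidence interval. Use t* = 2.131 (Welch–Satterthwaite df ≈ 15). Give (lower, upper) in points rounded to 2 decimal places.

(-18.11, -4.49)

Per-group SEs: s₁/√n₁ = 10/√167 = 0.7738, s₂/√n₂ = 12/√15 = 3.0984.
Unpooled SE of the difference: √(0.59876644 + 9.60008256) = 3.1936.
Margin of error = t* · SE = 2.131 × 3.1936 = 6.8056.
x̄₁ − x̄₂ = 59.7 − 71.0 = -11.3000.
CI: -11.3000 ± 6.8056 = (-18.11, -4.49).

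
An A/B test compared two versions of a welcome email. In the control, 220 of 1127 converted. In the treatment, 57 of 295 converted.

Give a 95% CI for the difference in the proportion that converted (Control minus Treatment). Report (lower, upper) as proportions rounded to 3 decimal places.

(-0.049, 0.053)

Sample proportions: 220/1127 = 0.1952, 57/295 = 0.1932.
Each SE is √(p̂(1−p̂)/n): √(0.1952·0.8048/1127) = 0.01181 and √(0.1932·0.8068/295) = 0.02299.
SE(p̂₁ − p̂₂) = √(SE₁² + SE₂²) = √(0.0001394761 + 0.0005285401) = 0.02585, since the two samples are independent.
At 95% confidence z* = 1.960; margin = 1.960 × 0.02585 = 0.05067.
The difference is 0.1952 − 0.1932 = 0.0020, so the interval is 0.0020 ± 0.05067 = (-0.049, 0.053).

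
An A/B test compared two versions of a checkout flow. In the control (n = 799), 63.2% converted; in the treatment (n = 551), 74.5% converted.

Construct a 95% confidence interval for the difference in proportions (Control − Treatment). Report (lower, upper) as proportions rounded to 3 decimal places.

The two standard errors are √(0.6320×0.3680/799) = 0.01706 and √(0.7450×0.2550/551) = 0.01857.
Because the samples are independent, SE_diff = √(0.01706² + 0.01857²) = 0.02522.
Using z* = 1.960 for 95%, ME = 1.960 × 0.02522 = 0.04943.
p̂₁ − p̂₂ = -0.1130; interval -0.1130 ± 0.04943 gives (-0.162, -0.064).

(-0.162, -0.064)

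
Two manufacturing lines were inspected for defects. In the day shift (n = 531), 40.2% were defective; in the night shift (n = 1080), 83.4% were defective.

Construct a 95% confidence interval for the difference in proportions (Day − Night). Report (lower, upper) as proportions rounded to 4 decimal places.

Each SE is √(p̂(1−p̂)/n): √(0.4020·0.5980/531) = 0.02128 and √(0.8340·0.1660/1080) = 0.01132.
SE(p̂₁ − p̂₂) = √(SE₁² + SE₂²) = √(0.0004528384 + 0.0001281424) = 0.02410, since the two samples are independent.
At 95% confidence z* = 1.960; margin = 1.960 × 0.02410 = 0.04724.
The difference is 0.4020 − 0.8340 = -0.4320, so the interval is -0.4320 ± 0.04724 = (-0.4792, -0.3848).

(-0.4792, -0.3848)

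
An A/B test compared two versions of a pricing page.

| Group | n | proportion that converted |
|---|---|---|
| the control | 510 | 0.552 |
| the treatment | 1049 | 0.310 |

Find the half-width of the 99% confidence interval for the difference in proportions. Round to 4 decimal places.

0.0676

SE₁ = √(p̂₁(1−p̂₁)/n₁) = √(0.5520·0.4480/510) = 0.02202; SE₂ = √(0.3100·0.6900/1049) = 0.01428.
Independent samples: SE of the difference = √(SE₁² + SE₂²) = √(0.0004848804 + 0.0002039184) = 0.02624.
z* for 99% confidence is 2.576, so the margin of error is 2.576 × 0.02624 = 0.06759.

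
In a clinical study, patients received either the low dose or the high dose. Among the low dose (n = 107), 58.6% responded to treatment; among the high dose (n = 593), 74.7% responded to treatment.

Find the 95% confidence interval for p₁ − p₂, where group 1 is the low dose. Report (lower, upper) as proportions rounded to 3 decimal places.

(-0.261, -0.061)

SE₁ = √(p̂₁(1−p̂₁)/n₁) = √(0.5860·0.4140/107) = 0.04762; SE₂ = √(0.7470·0.2530/593) = 0.01785.
Independent samples: SE of the difference = √(SE₁² + SE₂²) = √(0.0022676644 + 0.0003186225) = 0.05086.
z* for 95% confidence is 1.960, so the margin of error is 1.960 × 0.05086 = 0.09969.
Point estimate p̂₁ − p̂₂ = 0.5860 − 0.7470 = -0.1610.
-0.1610 ± 0.09969 → (-0.261, -0.061).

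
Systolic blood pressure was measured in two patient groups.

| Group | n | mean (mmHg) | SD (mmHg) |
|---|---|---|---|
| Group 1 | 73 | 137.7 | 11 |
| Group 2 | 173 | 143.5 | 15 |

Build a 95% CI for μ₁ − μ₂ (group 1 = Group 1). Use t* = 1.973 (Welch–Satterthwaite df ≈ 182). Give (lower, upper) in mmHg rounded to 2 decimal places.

(-9.19, -2.41)

SE₁ = s₁/√n₁ = 11/√73 = 1.2875; SE₂ = 15/√173 = 1.1404.
Independent samples, unequal variances: SE_diff = √(SE₁² + SE₂²) = √(1.65765625 + 1.30051216) = 1.7199.
t* = 1.973, so margin of error = 1.973 × 1.7199 = 3.3934.
Difference in means = 137.7 − 143.5 = -5.8000.
-5.8000 ± 3.3934 → (-9.19, -2.41).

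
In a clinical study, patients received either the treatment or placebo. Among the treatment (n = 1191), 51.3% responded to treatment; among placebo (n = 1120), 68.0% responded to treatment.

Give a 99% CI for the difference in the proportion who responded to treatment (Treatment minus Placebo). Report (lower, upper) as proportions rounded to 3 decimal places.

The two standard errors are √(0.5130×0.4870/1191) = 0.01448 and √(0.6800×0.3200/1120) = 0.01394.
Because the samples are independent, SE_diff = √(0.01448² + 0.01394²) = 0.02010.
Using z* = 2.576 for 99%, ME = 2.576 × 0.02010 = 0.05178.
p̂₁ − p̂₂ = -0.1670; interval -0.1670 ± 0.05178 gives (-0.219, -0.115).

(-0.219, -0.115)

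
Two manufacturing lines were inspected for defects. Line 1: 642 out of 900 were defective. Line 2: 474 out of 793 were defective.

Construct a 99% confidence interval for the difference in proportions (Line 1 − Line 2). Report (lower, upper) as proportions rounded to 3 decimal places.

(0.056, 0.175)

First, p̂₁ = 642/900 = 0.7133; p̂₂ = 474/793 = 0.5977.
The two standard errors are √(0.7133×0.2867/900) = 0.01507 and √(0.5977×0.4023/793) = 0.01741.
Because the samples are independent, SE_diff = √(0.01507² + 0.01741²) = 0.02303.
Using z* = 2.576 for 99%, ME = 2.576 × 0.02303 = 0.05933.
p̂₁ − p̂₂ = 0.1156; interval 0.1156 ± 0.05933 gives (0.056, 0.175).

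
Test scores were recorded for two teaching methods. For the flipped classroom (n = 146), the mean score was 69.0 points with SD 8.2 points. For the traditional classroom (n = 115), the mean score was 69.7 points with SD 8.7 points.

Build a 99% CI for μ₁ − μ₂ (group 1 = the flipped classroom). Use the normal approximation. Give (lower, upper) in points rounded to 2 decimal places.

Standard errors of each mean: 8.2/√146 = 0.6786 and 8.7/√115 = 0.8113.
SE(x̄₁ − x̄₂) = √(0.6786² + 0.8113²) = 1.0577 for independent samples with unequal variances.
With z* = 2.576, the margin is 2.576 × 1.0577 = 2.7246.
x̄₁ − x̄₂ = 69.0 − 69.7 = -0.7000; the interval is -0.7000 ± 2.7246 = (-3.42, 2.02).

(-3.42, 2.02)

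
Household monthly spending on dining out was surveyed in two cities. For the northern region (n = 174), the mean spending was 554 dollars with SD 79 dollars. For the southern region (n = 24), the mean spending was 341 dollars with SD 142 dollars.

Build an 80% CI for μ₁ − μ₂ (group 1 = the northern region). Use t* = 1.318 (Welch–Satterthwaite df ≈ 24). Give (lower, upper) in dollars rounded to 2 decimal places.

(173.99, 252.01)

Per-group SEs: s₁/√n₁ = 79/√174 = 5.9890, s₂/√n₂ = 142/√24 = 28.9856.
Unpooled SE of the difference: √(35.868121 + 840.16500736) = 29.5979.
Margin of error = t* · SE = 1.318 × 29.5979 = 39.0100.
x̄₁ − x̄₂ = 554 − 341 = 213.0000.
CI: 213.0000 ± 39.0100 = (173.99, 252.01).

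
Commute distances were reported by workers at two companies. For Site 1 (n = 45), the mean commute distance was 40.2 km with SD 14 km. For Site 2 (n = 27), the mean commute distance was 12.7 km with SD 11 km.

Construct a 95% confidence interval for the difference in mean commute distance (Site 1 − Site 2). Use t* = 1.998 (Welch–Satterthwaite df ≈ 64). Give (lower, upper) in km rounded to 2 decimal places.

(21.56, 33.44)

Standard errors of each mean: 14/√45 = 2.0870 and 11/√27 = 2.1170.
SE(x̄₁ − x̄₂) = √(2.0870² + 2.1170²) = 2.9728 for independent samples with unequal variances.
With t* = 1.998, the margin is 1.998 × 2.9728 = 5.9397.
x̄₁ − x̄₂ = 40.2 − 12.7 = 27.5000; the interval is 27.5000 ± 5.9397 = (21.56, 33.44).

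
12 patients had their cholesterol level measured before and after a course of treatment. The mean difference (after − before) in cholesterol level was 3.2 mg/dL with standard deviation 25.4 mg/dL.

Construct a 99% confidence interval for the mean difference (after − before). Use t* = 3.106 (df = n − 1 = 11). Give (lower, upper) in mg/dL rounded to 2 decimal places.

This is a matched-pairs design, so SE = s_d/√n = 25.4/√12 = 7.3323.
Margin = 3.106 × 7.3323 = 22.7741; the interval is 3.2 ± 22.7741 = (-19.57, 25.97).

(-19.57, 25.97)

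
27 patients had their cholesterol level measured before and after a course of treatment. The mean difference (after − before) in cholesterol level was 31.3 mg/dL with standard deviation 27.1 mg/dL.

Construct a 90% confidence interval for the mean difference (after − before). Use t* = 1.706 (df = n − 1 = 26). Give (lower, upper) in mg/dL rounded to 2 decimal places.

Paired design: SE = s_d/√n = 27.1/√27 = 5.2154.
t* = 1.706; margin of error = 1.706 × 5.2154 = 8.8975.
31.3 ± 8.8975 → (22.40, 40.20).

(22.40, 40.20)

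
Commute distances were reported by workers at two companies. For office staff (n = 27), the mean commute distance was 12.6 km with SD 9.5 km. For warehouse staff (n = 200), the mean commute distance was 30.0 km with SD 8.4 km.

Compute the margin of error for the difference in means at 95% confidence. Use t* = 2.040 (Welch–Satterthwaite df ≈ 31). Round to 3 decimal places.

3.922

Standard errors of each mean: 9.5/√27 = 1.8283 and 8.4/√200 = 0.5940.
SE(x̄₁ − x̄₂) = √(1.8283² + 0.5940²) = 1.9224 for independent samples with unequal variances.
With t* = 2.040, the margin is 2.040 × 1.9224 = 3.9217.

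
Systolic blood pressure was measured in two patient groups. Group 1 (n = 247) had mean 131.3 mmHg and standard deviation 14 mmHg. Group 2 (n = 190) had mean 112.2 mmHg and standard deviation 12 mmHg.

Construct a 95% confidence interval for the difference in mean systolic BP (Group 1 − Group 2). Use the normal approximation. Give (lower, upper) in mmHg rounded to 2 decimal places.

SE₁ = s₁/√n₁ = 14/√247 = 0.8908; SE₂ = 12/√190 = 0.8706.
Independent samples, unequal variances: SE_diff = √(SE₁² + SE₂²) = √(0.79352464 + 0.75794436) = 1.2456.
z* = 1.960, so margin of error = 1.960 × 1.2456 = 2.4414.
Difference in means = 131.3 − 112.2 = 19.1000.
19.1000 ± 2.4414 → (16.66, 21.54).

(16.66, 21.54)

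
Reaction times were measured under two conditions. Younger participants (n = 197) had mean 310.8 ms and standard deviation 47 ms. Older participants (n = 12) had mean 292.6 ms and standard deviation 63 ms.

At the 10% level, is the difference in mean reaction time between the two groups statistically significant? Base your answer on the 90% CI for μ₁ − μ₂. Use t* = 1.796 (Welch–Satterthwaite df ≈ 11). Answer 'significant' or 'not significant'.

Per-group SEs: s₁/√n₁ = 47/√197 = 3.3486, s₂/√n₂ = 63/√12 = 18.1865.
Unpooled SE of the difference: √(11.21312196 + 330.74878225) = 18.4922.
Margin of error = t* · SE = 1.796 × 18.4922 = 33.2120.
x̄₁ − x̄₂ = 310.8 − 292.6 = 18.2000.
CI: 18.2000 ± 33.2120 = (-15.0120, 51.4120).
The interval (-15.0120, 51.4120) contains 0, so the difference is not significant.

not significant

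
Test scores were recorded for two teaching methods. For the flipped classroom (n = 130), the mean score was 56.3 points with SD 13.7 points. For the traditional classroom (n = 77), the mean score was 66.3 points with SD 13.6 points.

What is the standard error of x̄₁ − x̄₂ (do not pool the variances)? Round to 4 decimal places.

1.9611

SE₁ = s₁/√n₁ = 13.7/√130 = 1.2016; SE₂ = 13.6/√77 = 1.5499.
Independent samples, unequal variances: SE_diff = √(SE₁² + SE₂²) = √(1.44384256 + 2.40219001) = 1.9611.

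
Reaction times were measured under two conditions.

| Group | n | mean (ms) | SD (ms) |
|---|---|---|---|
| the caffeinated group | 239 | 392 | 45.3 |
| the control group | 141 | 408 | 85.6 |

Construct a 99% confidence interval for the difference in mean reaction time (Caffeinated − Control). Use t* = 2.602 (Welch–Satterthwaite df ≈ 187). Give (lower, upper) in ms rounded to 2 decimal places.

(-36.25, 4.25)

Per-group SEs: s₁/√n₁ = 45.3/√239 = 2.9302, s₂/√n₂ = 85.6/√141 = 7.2088.
Unpooled SE of the difference: √(8.58607204 + 51.96679744) = 7.7816.
Margin of error = t* · SE = 2.602 × 7.7816 = 20.2477.
x̄₁ − x̄₂ = 392 − 408 = -16.0000.
CI: -16.0000 ± 20.2477 = (-36.25, 4.25).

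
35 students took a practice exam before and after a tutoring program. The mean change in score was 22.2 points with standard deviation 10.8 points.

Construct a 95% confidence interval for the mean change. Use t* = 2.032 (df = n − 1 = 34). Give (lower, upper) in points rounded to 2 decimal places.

Paired design: SE = s_d/√n = 10.8/√35 = 1.8255.
t* = 2.032; margin of error = 2.032 × 1.8255 = 3.7094.
22.2 ± 3.7094 → (18.49, 25.91).

(18.49, 25.91)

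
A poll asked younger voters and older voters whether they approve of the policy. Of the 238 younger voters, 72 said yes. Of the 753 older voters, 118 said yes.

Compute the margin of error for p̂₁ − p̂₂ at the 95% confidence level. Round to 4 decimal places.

First, p̂₁ = 72/238 = 0.3025; p̂₂ = 118/753 = 0.1567.
The two standard errors are √(0.3025×0.6975/238) = 0.02977 and √(0.1567×0.8433/753) = 0.01325.
Because the samples are independent, SE_diff = √(0.02977² + 0.01325²) = 0.03259.
Using z* = 1.960 for 95%, ME = 1.960 × 0.03259 = 0.06388.

0.0639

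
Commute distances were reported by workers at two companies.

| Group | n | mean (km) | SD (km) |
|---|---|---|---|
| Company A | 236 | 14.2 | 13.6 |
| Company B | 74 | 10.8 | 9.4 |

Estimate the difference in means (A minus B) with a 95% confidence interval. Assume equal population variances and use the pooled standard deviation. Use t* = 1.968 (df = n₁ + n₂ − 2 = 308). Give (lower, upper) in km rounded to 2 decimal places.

(0.06, 6.74)

Pooled variance s_p² = [235·13.6² + 73·9.4²] / (236+74−2) = 162.0645, so s_p = 12.7305.
SE_diff = s_p·√(1/n₁ + 1/n₂) = 12.7305·√(1/236 + 1/74) = 1.6961.
t* = 1.968; margin = 1.968 × 1.6961 = 3.3379.
Difference = 14.2 − 10.8 = 3.4000.
3.4000 ± 3.3379 → (0.06, 6.74).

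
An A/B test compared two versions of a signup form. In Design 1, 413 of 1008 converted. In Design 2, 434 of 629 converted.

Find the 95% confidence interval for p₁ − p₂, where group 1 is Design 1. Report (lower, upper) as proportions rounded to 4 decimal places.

(-0.3275, -0.2331)

p̂₁ = 413/1008 = 0.4097 and p̂₂ = 434/629 = 0.6900.
SE₁ = √(p̂₁(1−p̂₁)/n₁) = √(0.4097·0.5903/1008) = 0.01549; SE₂ = √(0.6900·0.3100/629) = 0.01844.
Independent samples: SE of the difference = √(SE₁² + SE₂²) = √(0.0002399401 + 0.0003400336) = 0.02408.
z* for 95% confidence is 1.960, so the margin of error is 1.960 × 0.02408 = 0.04720.
Point estimate p̂₁ − p̂₂ = 0.4097 − 0.6900 = -0.2803.
-0.2803 ± 0.04720 → (-0.3275, -0.2331).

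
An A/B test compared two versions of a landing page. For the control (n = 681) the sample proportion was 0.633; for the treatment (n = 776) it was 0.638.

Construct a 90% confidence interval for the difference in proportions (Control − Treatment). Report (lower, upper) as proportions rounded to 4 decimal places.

(-0.0466, 0.0366)

SE₁ = √(p̂₁(1−p̂₁)/n₁) = √(0.6330·0.3670/681) = 0.01847; SE₂ = √(0.6380·0.3620/776) = 0.01725.
Independent samples: SE of the difference = √(SE₁² + SE₂²) = √(0.0003411409 + 0.0002975625) = 0.02527.
z* for 90% confidence is 1.645, so the margin of error is 1.645 × 0.02527 = 0.04157.
Point estimate p̂₁ − p̂₂ = 0.6330 − 0.6380 = -0.0050.
-0.0050 ± 0.04157 → (-0.0466, 0.0366).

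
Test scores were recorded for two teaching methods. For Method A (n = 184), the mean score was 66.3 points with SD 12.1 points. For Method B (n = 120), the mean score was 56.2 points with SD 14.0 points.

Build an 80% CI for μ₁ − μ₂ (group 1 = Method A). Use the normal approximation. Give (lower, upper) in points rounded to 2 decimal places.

SE₁ = s₁/√n₁ = 12.1/√184 = 0.8920; SE₂ = 14.0/√120 = 1.2780.
Independent samples, unequal variances: SE_diff = √(SE₁² + SE₂²) = √(0.795664 + 1.633284) = 1.5585.
z* = 1.282, so margin of error = 1.282 × 1.5585 = 1.9980.
Difference in means = 66.3 − 56.2 = 10.1000.
10.1000 ± 1.9980 → (8.10, 12.10).

(8.10, 12.10)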